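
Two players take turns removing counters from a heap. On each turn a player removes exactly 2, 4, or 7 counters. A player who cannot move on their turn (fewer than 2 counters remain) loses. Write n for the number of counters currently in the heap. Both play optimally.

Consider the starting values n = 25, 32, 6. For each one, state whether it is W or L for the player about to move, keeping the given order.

25: W, 32: W, 6: L

Build the W/L table. Terminal = L. A non-terminal position is W if it has a move to some L; otherwise it is L.
n=0: no move → L
n=1: no move → L
n=2: W (go to 0, an L position)
n=3: W (go to 1, an L position)
n=4: W (go to 0, an L position)
n=5: W (go to 1, an L position)
n=6: L (options 4(W), 2(W) are all W)
n=7: W (go to 0, an L position)
n=8: W (go to 6, an L position)
n=9: L (options 7(W), 5(W), 2(W) are all W)
n=10: W (go to 6, an L position)
n=11: W (go to 9, an L position)
n=12: L (options 10(W), 8(W), 5(W) are all W)
n=13: W (go to 9, an L position)
n=14: W (go to 12, an L position)
n=15: L (options 13(W), 11(W), 8(W) are all W)
n=16: W (go to 12, an L position)
n=17: W (go to 15, an L position)
n=18: L (options 16(W), 14(W), 11(W) are all W)
n=19: W (go to 15, an L position)
n=20: W (go to 18, an L position)
n=21: L (options 19(W), 17(W), 14(W) are all W)
n=22: W (go to 18, an L position)
n=23: W (go to 21, an L position)
n=24: L (options 22(W), 20(W), 17(W) are all W)
n=25: W (go to 21, an L position)
n=26: W (go to 24, an L position)
n=27: L (options 25(W), 23(W), 20(W) are all W)
n=28: W (go to 24, an L position)
n=29: W (go to 27, an L position)
n=30: L (options 28(W), 26(W), 23(W) are all W)
n=31: W (go to 27, an L position)
n=32: W (go to 30, an L position)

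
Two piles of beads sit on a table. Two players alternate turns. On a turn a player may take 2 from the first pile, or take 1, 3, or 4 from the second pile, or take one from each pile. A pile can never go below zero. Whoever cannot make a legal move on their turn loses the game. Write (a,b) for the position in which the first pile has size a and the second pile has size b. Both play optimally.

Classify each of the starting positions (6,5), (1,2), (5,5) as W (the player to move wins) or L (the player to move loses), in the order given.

(6,5): W, (1,2): L, (5,5): W

Compute win/loss labels from the base case upward. A position with no move is L. Any other position is W if it can reach an L in one move, else L.
No move ever increases a pile, so every position that can arise here has a ≤ 6 and b ≤ 5; it is enough to label the cells with 0 ≤ a ≤ 6 and 0 ≤ b ≤ 5.
Every move lowers a or b (never raises either), so fill the grid row by row in increasing a, and left to right within a row: each cell's successors are then already labelled.
      b=0  b=1  b=2  b=3  b=4  b=5
a=0:    L    W    L    W    W    W
a=1:    L    W    L    W    W    W
a=2:    W    W    W    W    L    W
a=3:    W    L    W    L    W    W
a=4:    L    W    W    W    W    L
a=5:    L    W    L    W    W    W
a=6:    W    W    L    W    L    W
Cells with no legal move (terminal, hence L): (0,0), (1,0).
The remaining L cells, each justified by listing all of its moves:
(0,2): →(0,1)(W) only, which is W, so L
(1,2): →(1,1)(W), (0,1)(W) — all W, so L
(2,4): →(0,4)(W), (2,3)(W), (2,1)(W), (2,0)(W), (1,3)(W) — all W, so L
(3,1): →(1,1)(W), (3,0)(W), (2,0)(W) — all W, so L
(3,3): →(1,3)(W), (3,2)(W), (3,0)(W), (2,2)(W) — all W, so L
(4,0): →(2,0)(W) only, which is W, so L
(4,5): →(2,5)(W), (4,4)(W), (4,2)(W), (4,1)(W), (3,4)(W) — all W, so L
(5,0): →(3,0)(W) only, which is W, so L
(5,2): →(3,2)(W), (5,1)(W), (4,1)(W) — all W, so L
(6,2): →(4,2)(W), (6,1)(W), (5,1)(W) — all W, so L
(6,4): →(4,4)(W), (6,3)(W), (6,1)(W), (6,0)(W), (5,3)(W) — all W, so L
Every other cell has at least one move into one of the L cells above, so it is W.
(6,5): the move to (4,5) reaches an L cell, so W
(1,2): one of the L cells justified above, so L
(5,5): the move to (5,2) reaches an L cell, so W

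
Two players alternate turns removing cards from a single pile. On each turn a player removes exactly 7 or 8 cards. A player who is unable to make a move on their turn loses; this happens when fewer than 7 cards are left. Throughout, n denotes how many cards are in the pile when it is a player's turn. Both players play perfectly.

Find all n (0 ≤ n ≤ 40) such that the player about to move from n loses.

Build the W/L table. Terminal = L. A non-terminal position is W if it has a move to some L; otherwise it is L.
n=0: no move → L
n=1: no move → L
n=2: no move → L
n=3: no move → L
n=4: no move → L
n=5: no move → L
n=6: no move → L
n=7: →0(L), so W
n=8: →1(L), so W
n=9: →2(L), so W
n=10: →3(L), so W
n=11: →4(L), so W
n=12: →5(L), so W
n=13: →6(L), so W
n=14: →6(L), so W
n=15: →8(W), 7(W) — all W, so L
n=16: →9(W), 8(W) — all W, so L
n=17: →10(W), 9(W) — all W, so L
n=18: →11(W), 10(W) — all W, so L
n=19: →12(W), 11(W) — all W, so L
n=20: →13(W), 12(W) — all W, so L
n=21: →14(W), 13(W) — all W, so L
n=22: →15(L), so W
n=23: →16(L), so W
n=24: →17(L), so W
n=25: →18(L), so W
n=26: →19(L), so W
n=27: →20(L), so W
n=28: →21(L), so W
n=29: →21(L), so W
n=30: →23(W), 22(W) — all W, so L
n=31: →24(W), 23(W) — all W, so L
n=32: →25(W), 24(W) — all W, so L
n=33: →26(W), 25(W) — all W, so L
n=34: →27(W), 26(W) — all W, so L
n=35: →28(W), 27(W) — all W, so L
n=36: →29(W), 28(W) — all W, so L
n=37: →30(L), so W
n=38: →31(L), so W
n=39: →32(L), so W
n=40: →33(L), so W
The losing starting values of n are exactly the entries labelled L in this table (21 of them).

0, 1, 2, 3, 4, 5, 6, 15, 16, 17, 18, 19, 20, 21, 30, 31, 32, 33, 34, 35, 36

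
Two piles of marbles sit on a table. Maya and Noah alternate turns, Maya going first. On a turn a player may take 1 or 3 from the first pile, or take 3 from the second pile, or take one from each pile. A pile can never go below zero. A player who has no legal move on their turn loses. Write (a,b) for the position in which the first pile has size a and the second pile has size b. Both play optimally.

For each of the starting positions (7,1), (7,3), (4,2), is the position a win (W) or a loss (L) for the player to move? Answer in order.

Classify positions by backward induction: terminal positions (no move available) are L. From any other position, the mover wins iff some move reaches an L.
No move ever increases a pile, so every position that can arise here has a ≤ 7 and b ≤ 3; it is enough to label the cells with 0 ≤ a ≤ 7 and 0 ≤ b ≤ 3.
Every move lowers a or b (never raises either), so fill the grid row by row in increasing a, and left to right within a row: each cell's successors are then already labelled.
      b=0  b=1  b=2  b=3
a=0:    L    L    L    W
a=1:    W    W    W    W
a=2:    L    L    L    W
a=3:    W    W    W    W
a=4:    L    L    L    W
a=5:    W    W    W    W
a=6:    L    L    L    W
a=7:    W    W    W    W
Cells with no legal move (terminal, hence L): (0,0), (0,1), (0,2).
The remaining L cells, each justified by listing all of its moves:
(2,0): the only move is to (1,0)(W), a W ⇒ L
(2,1): moves to (1,1)(W), (1,0)(W); every one is W ⇒ L
(2,2): moves to (1,2)(W), (1,1)(W); every one is W ⇒ L
(4,0): moves to (3,0)(W), (1,0)(W); every one is W ⇒ L
(4,1): moves to (3,1)(W), (1,1)(W), (3,0)(W); every one is W ⇒ L
(4,2): moves to (3,2)(W), (1,2)(W), (3,1)(W); every one is W ⇒ L
(6,0): moves to (5,0)(W), (3,0)(W); every one is W ⇒ L
(6,1): moves to (5,1)(W), (3,1)(W), (5,0)(W); every one is W ⇒ L
(6,2): moves to (5,2)(W), (3,2)(W), (5,1)(W); every one is W ⇒ L
Every other cell has at least one move into one of the L cells above, so it is W.
(7,1): the move to (6,1) reaches an L cell, so W
(7,3): the move to (6,2) reaches an L cell, so W
(4,2): one of the L cells justified above, so L

(7,1): W, (7,3): W, (4,2): L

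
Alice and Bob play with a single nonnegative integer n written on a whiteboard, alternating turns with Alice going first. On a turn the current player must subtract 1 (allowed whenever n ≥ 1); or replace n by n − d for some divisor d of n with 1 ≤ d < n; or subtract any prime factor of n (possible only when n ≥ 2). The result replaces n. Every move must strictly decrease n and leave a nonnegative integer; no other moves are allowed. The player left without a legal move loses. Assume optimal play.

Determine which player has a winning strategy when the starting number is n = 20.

Bob wins.

Compute win/loss labels from the base case upward. A position with no move is L. Any other position is W if it can reach an L in one move, else L.
n=0: no move → L
n=1: W (go to 0, an L position)
n=2: W (go to 0, an L position)
n=3: W (go to 0, an L position)
n=4: L (options 2(W), 3(W) are all W)
n=5: W (go to 0, an L position)
n=6: W (go to 4, an L position)
n=7: W (go to 0, an L position)
n=8: W (go to 4, an L position)
n=9: L (options 6(W), 8(W) are all W)
n=10: W (go to 9, an L position)
n=11: W (go to 0, an L position)
n=12: W (go to 9, an L position)
n=13: W (go to 0, an L position)
n=14: L (options 7(W), 12(W), 13(W) are all W)
n=15: W (go to 14, an L position)
n=16: W (go to 14, an L position)
n=17: W (go to 0, an L position)
n=18: W (go to 9, an L position)
n=19: W (go to 0, an L position)
n=20: L (options 10(W), 15(W), 16(W), 18(W), 19(W) are all W)
Every move from 20 reaches a W position, so the mover loses.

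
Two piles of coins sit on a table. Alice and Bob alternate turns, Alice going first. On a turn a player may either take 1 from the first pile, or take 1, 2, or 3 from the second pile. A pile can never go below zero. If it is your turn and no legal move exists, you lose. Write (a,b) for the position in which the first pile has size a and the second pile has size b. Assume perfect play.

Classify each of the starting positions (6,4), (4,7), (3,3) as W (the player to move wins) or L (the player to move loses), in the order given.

(6,4): L, (4,7): W, (3,3): W

Build the W/L table. Terminal = L. A non-terminal position is W if it has a move to some L; otherwise it is L.
No move ever increases a pile, so every position that can arise here has a ≤ 6 and b ≤ 7; it is enough to label the cells with 0 ≤ a ≤ 6 and 0 ≤ b ≤ 7.
Every move lowers a or b (never raises either), so fill the grid row by row in increasing a, and left to right within a row: each cell's successors are then already labelled.
      b=0  b=1  b=2  b=3  b=4  b=5  b=6  b=7
a=0:    L    W    W    W    L    W    W    W
a=1:    W    L    W    W    W    L    W    W
a=2:    L    W    W    W    L    W    W    W
a=3:    W    L    W    W    W    L    W    W
a=4:    L    W    W    W    L    W    W    W
a=5:    W    L    W    W    W    L    W    W
a=6:    L    W    W    W    L    W    W    W
Cells with no legal move (terminal, hence L): (0,0).
The remaining L cells, each justified by listing all of its moves:
(0,4): moves to (0,3)(W), (0,2)(W), (0,1)(W); every one is W ⇒ L
(1,1): moves to (0,1)(W), (1,0)(W); every one is W ⇒ L
(1,5): moves to (0,5)(W), (1,4)(W), (1,3)(W), (1,2)(W); every one is W ⇒ L
(2,0): the only move is to (1,0)(W), a W ⇒ L
(2,4): moves to (1,4)(W), (2,3)(W), (2,2)(W), (2,1)(W); every one is W ⇒ L
(3,1): moves to (2,1)(W), (3,0)(W); every one is W ⇒ L
(3,5): moves to (2,5)(W), (3,4)(W), (3,3)(W), (3,2)(W); every one is W ⇒ L
(4,0): the only move is to (3,0)(W), a W ⇒ L
(4,4): moves to (3,4)(W), (4,3)(W), (4,2)(W), (4,1)(W); every one is W ⇒ L
(5,1): moves to (4,1)(W), (5,0)(W); every one is W ⇒ L
(5,5): moves to (4,5)(W), (5,4)(W), (5,3)(W), (5,2)(W); every one is W ⇒ L
(6,0): the only move is to (5,0)(W), a W ⇒ L
(6,4): moves to (5,4)(W), (6,3)(W), (6,2)(W), (6,1)(W); every one is W ⇒ L
Every other cell has at least one move into one of the L cells above, so it is W.
(6,4): one of the L cells justified above, so L
(4,7): the move to (4,4) reaches an L cell, so W
(3,3): the move to (3,1) reaches an L cell, so W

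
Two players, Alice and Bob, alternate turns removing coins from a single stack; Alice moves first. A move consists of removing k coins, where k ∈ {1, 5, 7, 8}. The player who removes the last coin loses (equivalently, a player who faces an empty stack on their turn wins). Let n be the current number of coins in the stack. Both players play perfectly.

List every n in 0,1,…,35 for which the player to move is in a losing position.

1, 3, 5, 7, 16, 18, 20, 22, 31, 33, 35

Classify positions by backward induction: terminal positions (no move available) are W. From any other position, the mover wins iff some move reaches an L.
n=0: no move; the opponent has just taken the last coin and therefore loses → W
n=1: only reaches 0(W), which is W → L
n=2: reaches L-position 1 → W
n=3: only reaches 2(W), which is W → L
n=4: reaches L-position 3 → W
n=5: only reaches 4(W), 0(W), all W → L
n=6: reaches L-position 5 → W
n=7: only reaches 6(W), 2(W), 0(W), all W → L
n=8: reaches L-position 7 → W
n=9: reaches L-position 1 → W
n=10: reaches L-position 5 → W
n=11: reaches L-position 3 → W
n=12: reaches L-position 7 → W
n=13: reaches L-position 5 → W
n=14: reaches L-position 7 → W
n=15: reaches L-position 7 → W
n=16: only reaches 15(W), 11(W), 9(W), 8(W), all W → L
n=17: reaches L-position 16 → W
n=18: only reaches 17(W), 13(W), 11(W), 10(W), all W → L
n=19: reaches L-position 18 → W
n=20: only reaches 19(W), 15(W), 13(W), 12(W), all W → L
n=21: reaches L-position 20 → W
n=22: only reaches 21(W), 17(W), 15(W), 14(W), all W → L
n=23: reaches L-position 22 → W
n=24: reaches L-position 16 → W
n=25: reaches L-position 20 → W
n=26: reaches L-position 18 → W
n=27: reaches L-position 22 → W
n=28: reaches L-position 20 → W
n=29: reaches L-position 22 → W
n=30: reaches L-position 22 → W
n=31: only reaches 30(W), 26(W), 24(W), 23(W), all W → L
n=32: reaches L-position 31 → W
n=33: only reaches 32(W), 28(W), 26(W), 25(W), all W → L
n=34: reaches L-position 33 → W
n=35: only reaches 34(W), 30(W), 28(W), 27(W), all W → L
The losing starting values of n are exactly the entries labelled L in this table (11 of them).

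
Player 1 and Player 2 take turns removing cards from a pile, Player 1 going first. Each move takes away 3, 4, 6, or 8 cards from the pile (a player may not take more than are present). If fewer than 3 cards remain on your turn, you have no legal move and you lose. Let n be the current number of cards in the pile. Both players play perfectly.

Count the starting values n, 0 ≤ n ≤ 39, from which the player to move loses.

Work bottom-up. With no move the player to move loses. Otherwise the position is W if at least one move leads to an L position for the opponent, and L if every move leads to a W.
n=0: no move → L
n=1: no move → L
n=2: no move → L
n=3: →0(L), so W
n=4: →1(L), so W
n=5: →2(L), so W
n=6: →2(L), so W
n=7: →1(L), so W
n=8: →2(L), so W
n=9: →1(L), so W
n=10: →2(L), so W
n=11: →8(W), 7(W), 5(W), 3(W) — all W, so L
n=12: →9(W), 8(W), 6(W), 4(W) — all W, so L
n=13: →10(W), 9(W), 7(W), 5(W) — all W, so L
n=14: →11(L), so W
n=15: →12(L), so W
n=16: →13(L), so W
n=17: →13(L), so W
n=18: →12(L), so W
n=19: →13(L), so W
n=20: →12(L), so W
n=21: →13(L), so W
n=22: →19(W), 18(W), 16(W), 14(W) — all W, so L
n=23: →20(W), 19(W), 17(W), 15(W) — all W, so L
n=24: →21(W), 20(W), 18(W), 16(W) — all W, so L
n=25: →22(L), so W
n=26: →23(L), so W
n=27: →24(L), so W
n=28: →24(L), so W
n=29: →23(L), so W
n=30: →24(L), so W
n=31: →23(L), so W
n=32: →24(L), so W
n=33: →30(W), 29(W), 27(W), 25(W) — all W, so L
n=34: →31(W), 30(W), 28(W), 26(W) — all W, so L
n=35: →32(W), 31(W), 29(W), 27(W) — all W, so L
n=36: →33(L), so W
n=37: →34(L), so W
n=38: →35(L), so W
n=39: →35(L), so W
L entries with 0 ≤ n ≤ 39: n = 0, 1, 2, 11, 12, 13, 22, 23, 24, 33, 34, 35; that makes 12.

12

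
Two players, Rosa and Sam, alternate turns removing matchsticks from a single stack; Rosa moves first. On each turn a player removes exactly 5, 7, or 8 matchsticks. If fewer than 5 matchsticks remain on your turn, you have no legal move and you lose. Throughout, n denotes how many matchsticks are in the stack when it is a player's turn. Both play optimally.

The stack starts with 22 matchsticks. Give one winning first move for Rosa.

Compute win/loss labels from the base case upward. A position with no move is L. Any other position is W if it can reach an L in one move, else L.
n=0: no move → L
n=1: no move → L
n=2: no move → L
n=3: no move → L
n=4: no move → L
n=5: reaches L-position 0 → W
n=6: reaches L-position 1 → W
n=7: reaches L-position 2 → W
n=8: reaches L-position 3 → W
n=9: reaches L-position 4 → W
n=10: reaches L-position 3 → W
n=11: reaches L-position 4 → W
n=12: reaches L-position 4 → W
n=13: only reaches 8(W), 6(W), 5(W), all W → L
n=14: only reaches 9(W), 7(W), 6(W), all W → L
n=15: only reaches 10(W), 8(W), 7(W), all W → L
n=16: only reaches 11(W), 9(W), 8(W), all W → L
n=17: only reaches 12(W), 10(W), 9(W), all W → L
n=18: reaches L-position 13 → W
n=19: reaches L-position 14 → W
n=20: reaches L-position 15 → W
n=21: reaches L-position 16 → W
n=22: reaches L-position 17 → W
From 22, the L positions reachable in one move are: 17, 15, 14. Any move reaching one of these is winning.

Remove 5, leaving 17.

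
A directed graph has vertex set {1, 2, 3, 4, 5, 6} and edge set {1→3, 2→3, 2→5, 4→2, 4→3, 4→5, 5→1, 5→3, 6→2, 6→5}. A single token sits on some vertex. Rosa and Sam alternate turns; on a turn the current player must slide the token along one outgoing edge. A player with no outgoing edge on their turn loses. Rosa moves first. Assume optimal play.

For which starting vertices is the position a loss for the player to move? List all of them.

3, 6

Classify positions by backward induction: terminal positions (no move available) are L. From any other position, the mover wins iff some move reaches an L.
Every edge goes from a vertex to one that appears earlier in the order 3, 1, 5, 2, 6, 4, so processing vertices in that order labels each vertex after all of its successors.
3: no outgoing edge → L
1: W (go to 3, an L position)
5: W (go to 3, an L position)
2: W (go to 3, an L position)
6: L (options 2(W), 5(W) are all W)
4: W (go to 3, an L position)
The losing starting vertices are exactly the entries labelled L in this table (2 of them).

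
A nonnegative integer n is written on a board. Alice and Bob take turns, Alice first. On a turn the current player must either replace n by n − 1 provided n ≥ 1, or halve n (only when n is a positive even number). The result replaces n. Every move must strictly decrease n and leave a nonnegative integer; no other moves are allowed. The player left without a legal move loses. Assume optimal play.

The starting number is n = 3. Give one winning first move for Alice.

Compute win/loss labels from the base case upward. A position with no move is L. Any other position is W if it can reach an L in one move, else L.
n=0: no move → L
n=1: →0(L), so W
n=2: →1(W) only, which is W, so L
n=3: →2(L), so W
From 3, the L positions reachable in one move are: 2.

Move to 2.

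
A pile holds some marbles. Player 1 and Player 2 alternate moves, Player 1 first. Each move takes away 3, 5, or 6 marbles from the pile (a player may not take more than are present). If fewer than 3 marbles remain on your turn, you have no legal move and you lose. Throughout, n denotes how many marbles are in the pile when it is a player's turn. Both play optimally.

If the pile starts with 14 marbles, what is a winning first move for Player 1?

Compute win/loss labels from the base case upward. A position with no move is L. Any other position is W if it can reach an L in one move, else L.
n=0: no move → L
n=1: no move → L
n=2: no move → L
n=3: →0(L), so W
n=4: →1(L), so W
n=5: →2(L), so W
n=6: →1(L), so W
n=7: →2(L), so W
n=8: →2(L), so W
n=9: →6(W), 4(W), 3(W) — all W, so L
n=10: →7(W), 5(W), 4(W) — all W, so L
n=11: →8(W), 6(W), 5(W) — all W, so L
n=12: →9(L), so W
n=13: →10(L), so W
n=14: →11(L), so W
From 14, the L positions reachable in one move are: 11, 9. Any move reaching one of these is winning.

Remove 3, leaving 11.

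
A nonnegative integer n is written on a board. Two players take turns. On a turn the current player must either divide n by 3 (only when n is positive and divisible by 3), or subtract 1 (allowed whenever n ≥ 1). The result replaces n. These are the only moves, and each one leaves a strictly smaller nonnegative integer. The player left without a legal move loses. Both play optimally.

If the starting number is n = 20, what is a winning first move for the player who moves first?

Use the standard recursion: the mover loses at a terminal position; elsewhere, the mover wins exactly when some move hands the opponent an L position.
n=0: no move → L
n=1: →0(L), so W
n=2: →1(W) only, which is W, so L
n=3: →2(L), so W
n=4: →3(W) only, which is W, so L
n=5: →4(L), so W
n=6: →2(L), so W
n=7: →6(W) only, which is W, so L
n=8: →7(L), so W
n=9: →3(W), 8(W) — all W, so L
n=10: →9(L), so W
n=11: →10(W) only, which is W, so L
n=12: →4(L), so W
n=13: →12(W) only, which is W, so L
n=14: →13(L), so W
n=15: →5(W), 14(W) — all W, so L
n=16: →15(L), so W
n=17: →16(W) only, which is W, so L
n=18: →17(L), so W
n=19: →18(W) only, which is W, so L
n=20: →19(L), so W
From 20, the L positions reachable in one move are: 19.

Move to 19.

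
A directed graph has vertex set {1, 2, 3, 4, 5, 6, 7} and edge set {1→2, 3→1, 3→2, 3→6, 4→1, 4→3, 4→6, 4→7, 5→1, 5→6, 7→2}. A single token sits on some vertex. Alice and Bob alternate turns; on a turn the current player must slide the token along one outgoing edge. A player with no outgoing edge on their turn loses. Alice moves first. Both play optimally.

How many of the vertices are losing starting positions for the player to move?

Positions with no move are L. A position that does have a move is losing for the player to move precisely when every available move leads to a winning position for the opponent. Fill in the labels:
Every edge goes from a vertex to one that appears earlier in the order 2, 6, 7, 1, 3, 5, 4, so processing vertices in that order labels each vertex after all of its successors.
2: no outgoing edge → L
6: no outgoing edge → L
7: can move to 2, which is L ⇒ W
1: can move to 2, which is L ⇒ W
3: can move to 6, which is L ⇒ W
5: can move to 6, which is L ⇒ W
4: can move to 6, which is L ⇒ W
The L vertices are 2, 6; that is 2 in all.

2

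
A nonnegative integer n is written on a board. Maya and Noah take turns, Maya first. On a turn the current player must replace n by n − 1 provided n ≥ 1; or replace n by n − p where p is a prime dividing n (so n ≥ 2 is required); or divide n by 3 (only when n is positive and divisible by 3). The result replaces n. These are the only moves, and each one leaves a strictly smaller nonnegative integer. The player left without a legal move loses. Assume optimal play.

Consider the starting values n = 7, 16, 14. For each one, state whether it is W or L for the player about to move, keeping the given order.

7: W, 16: W, 14: L

Work bottom-up. With no move the player to move loses. Otherwise the position is W if at least one move leads to an L position for the opponent, and L if every move leads to a W.
n=0: no move → L
n=1: →0(L), so W
n=2: →0(L), so W
n=3: →0(L), so W
n=4: →2(W), 3(W) — all W, so L
n=5: →0(L), so W
n=6: →4(L), so W
n=7: →0(L), so W
n=8: →6(W), 7(W) — all W, so L
n=9: →8(L), so W
n=10: →8(L), so W
n=11: →0(L), so W
n=12: →4(L), so W
n=13: →0(L), so W
n=14: →7(W), 12(W), 13(W) — all W, so L
n=15: →14(L), so W
n=16: →14(L), so W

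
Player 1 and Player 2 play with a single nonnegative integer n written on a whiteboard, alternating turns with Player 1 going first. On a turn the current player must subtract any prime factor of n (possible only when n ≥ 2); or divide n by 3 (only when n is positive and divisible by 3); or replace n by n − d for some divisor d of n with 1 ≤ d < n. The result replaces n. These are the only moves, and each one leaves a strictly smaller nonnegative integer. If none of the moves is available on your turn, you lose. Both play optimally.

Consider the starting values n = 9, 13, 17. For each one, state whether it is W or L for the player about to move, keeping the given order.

9: L, 13: W, 17: W

Build the W/L table. Terminal = L. A non-terminal position is W if it has a move to some L; otherwise it is L.
n=0: no move → L
n=1: no move → L
n=2: reaches L-position 0 → W
n=3: reaches L-position 0 → W
n=4: only reaches 2(W), 3(W), all W → L
n=5: reaches L-position 0 → W
n=6: reaches L-position 4 → W
n=7: reaches L-position 0 → W
n=8: reaches L-position 4 → W
n=9: only reaches 3(W), 6(W), 8(W), all W → L
n=10: reaches L-position 9 → W
n=11: reaches L-position 0 → W
n=12: reaches L-position 4 → W
n=13: reaches L-position 0 → W
n=14: only reaches 7(W), 12(W), 13(W), all W → L
n=15: reaches L-position 14 → W
n=16: reaches L-position 14 → W
n=17: reaches L-position 0 → W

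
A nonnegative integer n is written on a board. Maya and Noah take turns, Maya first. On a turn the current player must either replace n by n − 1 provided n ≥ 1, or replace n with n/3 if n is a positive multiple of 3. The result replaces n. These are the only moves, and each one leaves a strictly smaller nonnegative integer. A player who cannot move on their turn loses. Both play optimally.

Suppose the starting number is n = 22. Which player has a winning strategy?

Noah wins.

Label each position W (a win for the player to move) or L (a loss). A position with no legal move is L; any other position is W exactly when some move reaches an L, and L when every move reaches a W.
n=0: no move → L
n=1: can move to 0, which is L ⇒ W
n=2: the only move is to 1(W), a W ⇒ L
n=3: can move to 2, which is L ⇒ W
n=4: the only move is to 3(W), a W ⇒ L
n=5: can move to 4, which is L ⇒ W
n=6: can move to 2, which is L ⇒ W
n=7: the only move is to 6(W), a W ⇒ L
n=8: can move to 7, which is L ⇒ W
n=9: moves to 3(W), 8(W); every one is W ⇒ L
n=10: can move to 9, which is L ⇒ W
n=11: the only move is to 10(W), a W ⇒ L
n=12: can move to 4, which is L ⇒ W
n=13: the only move is to 12(W), a W ⇒ L
n=14: can move to 13, which is L ⇒ W
n=15: moves to 5(W), 14(W); every one is W ⇒ L
n=16: can move to 15, which is L ⇒ W
n=17: the only move is to 16(W), a W ⇒ L
n=18: can move to 17, which is L ⇒ W
n=19: the only move is to 18(W), a W ⇒ L
n=20: can move to 19, which is L ⇒ W
n=21: can move to 7, which is L ⇒ W
n=22: the only move is to 21(W), a W ⇒ L
The starting position 22 is L: whatever Maya does, the opponent receives a W position.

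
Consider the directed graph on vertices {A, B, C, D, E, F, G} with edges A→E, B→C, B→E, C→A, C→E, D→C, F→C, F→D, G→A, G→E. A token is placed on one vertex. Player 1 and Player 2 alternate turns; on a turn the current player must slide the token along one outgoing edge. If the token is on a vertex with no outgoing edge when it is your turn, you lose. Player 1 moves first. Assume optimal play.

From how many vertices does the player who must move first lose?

Use the standard recursion: the mover loses at a terminal position; elsewhere, the mover wins exactly when some move hands the opponent an L position.
Every edge goes from a vertex to one that appears earlier in the order E, A, C, B, D, F, G, so processing vertices in that order labels each vertex after all of its successors.
E: no outgoing edge → L
A: can move to E, which is L ⇒ W
C: can move to E, which is L ⇒ W
B: can move to E, which is L ⇒ W
D: the only move is to C(W), a W ⇒ L
F: can move to D, which is L ⇒ W
G: can move to E, which is L ⇒ W
The L vertices are D, E; that is 2 in all.

2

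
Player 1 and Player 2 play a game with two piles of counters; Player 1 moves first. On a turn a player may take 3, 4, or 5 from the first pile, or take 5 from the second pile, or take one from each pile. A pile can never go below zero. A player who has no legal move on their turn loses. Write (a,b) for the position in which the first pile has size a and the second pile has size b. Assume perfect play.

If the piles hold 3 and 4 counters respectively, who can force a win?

Player 1 wins.

Label each position W (a win for the player to move) or L (a loss). A position with no legal move is L; any other position is W exactly when some move reaches an L, and L when every move reaches a W.
No move ever increases a pile, so every position that can arise here has a ≤ 3 and b ≤ 4; it is enough to label the cells with 0 ≤ a ≤ 3 and 0 ≤ b ≤ 4.
Every move lowers a or b (never raises either), so fill the grid row by row in increasing a, and left to right within a row: each cell's successors are then already labelled.
      b=0  b=1  b=2  b=3  b=4
a=0:    L    L    L    L    L
a=1:    L    W    W    W    W
a=2:    L    W    L    L    L
a=3:    W    W    W    W    W
Cells with no legal move (terminal, hence L): (0,0), (0,1), (0,2), (0,3), (0,4), (1,0), (2,0).
The remaining L cells, each justified by listing all of its moves:
(2,2): only reaches (1,1)(W), which is W → L
(2,3): only reaches (1,2)(W), which is W → L
(2,4): only reaches (1,3)(W), which is W → L
Every other cell has at least one move into one of the L cells above, so it is W.
From (3,4) Player 1 can move to (0,4), reaching an L position.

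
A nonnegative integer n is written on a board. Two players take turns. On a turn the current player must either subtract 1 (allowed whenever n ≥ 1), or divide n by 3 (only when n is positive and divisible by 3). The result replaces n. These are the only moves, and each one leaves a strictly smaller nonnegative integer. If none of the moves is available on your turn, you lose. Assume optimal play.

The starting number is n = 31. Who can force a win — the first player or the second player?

Compute win/loss labels from the base case upward. A position with no move is L. Any other position is W if it can reach an L in one move, else L.
n=0: no move → L
n=1: →0(L), so W
n=2: →1(W) only, which is W, so L
n=3: →2(L), so W
n=4: →3(W) only, which is W, so L
n=5: →4(L), so W
n=6: →2(L), so W
n=7: →6(W) only, which is W, so L
n=8: →7(L), so W
n=9: →3(W), 8(W) — all W, so L
n=10: →9(L), so W
n=11: →10(W) only, which is W, so L
n=12: →4(L), so W
n=13: →12(W) only, which is W, so L
n=14: →13(L), so W
n=15: →5(W), 14(W) — all W, so L
n=16: →15(L), so W
n=17: →16(W) only, which is W, so L
n=18: →17(L), so W
n=19: →18(W) only, which is W, so L
n=20: →19(L), so W
n=21: →7(L), so W
n=22: →21(W) only, which is W, so L
n=23: →22(L), so W
n=24: →8(W), 23(W) — all W, so L
n=25: →24(L), so W
n=26: →25(W) only, which is W, so L
n=27: →9(L), so W
n=28: →27(W) only, which is W, so L
n=29: →28(L), so W
n=30: →10(W), 29(W) — all W, so L
n=31: →30(L), so W
From 31 the player to move can move to 30, reaching an L position.

The first player wins.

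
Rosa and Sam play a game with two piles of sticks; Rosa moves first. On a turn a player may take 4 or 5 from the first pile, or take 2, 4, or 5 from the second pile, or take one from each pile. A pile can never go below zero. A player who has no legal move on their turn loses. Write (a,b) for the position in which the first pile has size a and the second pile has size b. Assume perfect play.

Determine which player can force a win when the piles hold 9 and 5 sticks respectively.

Rosa wins.

Positions with no move are L. A position that does have a move is losing for the player to move precisely when every available move leads to a winning position for the opponent. Fill in the labels:
No move ever increases a pile, so every position that can arise here has a ≤ 9 and b ≤ 5; it is enough to label the cells with 0 ≤ a ≤ 9 and 0 ≤ b ≤ 5.
Every move lowers a or b (never raises either), so fill the grid row by row in increasing a, and left to right within a row: each cell's successors are then already labelled.
      b=0  b=1  b=2  b=3  b=4  b=5
a=0:    L    L    W    W    W    W
a=1:    L    W    W    L    W    W
a=2:    L    W    W    L    W    W
a=3:    L    W    W    L    W    W
a=4:    W    W    L    L    W    W
a=5:    W    W    L    W    W    L
a=6:    W    L    L    W    W    W
a=7:    W    L    W    W    L    W
a=8:    W    L    W    W    L    W
a=9:    L    L    W    W    W    W
Cells with no legal move (terminal, hence L): (0,0), (0,1), (1,0), (2,0), (3,0).
The remaining L cells, each justified by listing all of its moves:
(1,3): L (options (1,1)(W), (0,2)(W) are all W)
(2,3): L (options (2,1)(W), (1,2)(W) are all W)
(3,3): L (options (3,1)(W), (2,2)(W) are all W)
(4,2): L (options (0,2)(W), (4,0)(W), (3,1)(W) are all W)
(4,3): L (options (0,3)(W), (4,1)(W), (3,2)(W) are all W)
(5,2): L (options (1,2)(W), (0,2)(W), (5,0)(W), (4,1)(W) are all W)
(5,5): L (options (1,5)(W), (0,5)(W), (5,3)(W), (5,1)(W), (5,0)(W), (4,4)(W) are all W)
(6,1): L (options (2,1)(W), (1,1)(W), (5,0)(W) are all W)
(6,2): L (options (2,2)(W), (1,2)(W), (6,0)(W), (5,1)(W) are all W)
(7,1): L (options (3,1)(W), (2,1)(W), (6,0)(W) are all W)
(7,4): L (options (3,4)(W), (2,4)(W), (7,2)(W), (7,0)(W), (6,3)(W) are all W)
(8,1): L (options (4,1)(W), (3,1)(W), (7,0)(W) are all W)
(8,4): L (options (4,4)(W), (3,4)(W), (8,2)(W), (8,0)(W), (7,3)(W) are all W)
(9,0): L (options (5,0)(W), (4,0)(W) are all W)
(9,1): L (options (5,1)(W), (4,1)(W), (8,0)(W) are all W)
Every other cell has at least one move into one of the L cells above, so it is W.
The starting position (9,5) is W: Rosa should move to (5,5), handing over an L position.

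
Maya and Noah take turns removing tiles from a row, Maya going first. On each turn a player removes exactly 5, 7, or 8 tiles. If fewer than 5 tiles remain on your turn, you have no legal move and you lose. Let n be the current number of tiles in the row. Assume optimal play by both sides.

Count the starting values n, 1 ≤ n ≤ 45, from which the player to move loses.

Use the standard recursion: the mover loses at a terminal position; elsewhere, the mover wins exactly when some move hands the opponent an L position.
n=0: no move → L
n=1: no move → L
n=2: no move → L
n=3: no move → L
n=4: no move → L
n=5: can move to 0, which is L ⇒ W
n=6: can move to 1, which is L ⇒ W
n=7: can move to 2, which is L ⇒ W
n=8: can move to 3, which is L ⇒ W
n=9: can move to 4, which is L ⇒ W
n=10: can move to 3, which is L ⇒ W
n=11: can move to 4, which is L ⇒ W
n=12: can move to 4, which is L ⇒ W
n=13: moves to 8(W), 6(W), 5(W); every one is W ⇒ L
n=14: moves to 9(W), 7(W), 6(W); every one is W ⇒ L
n=15: moves to 10(W), 8(W), 7(W); every one is W ⇒ L
n=16: moves to 11(W), 9(W), 8(W); every one is W ⇒ L
n=17: moves to 12(W), 10(W), 9(W); every one is W ⇒ L
n=18: can move to 13, which is L ⇒ W
n=19: can move to 14, which is L ⇒ W
n=20: can move to 15, which is L ⇒ W
n=21: can move to 16, which is L ⇒ W
n=22: can move to 17, which is L ⇒ W
n=23: can move to 16, which is L ⇒ W
n=24: can move to 17, which is L ⇒ W
n=25: can move to 17, which is L ⇒ W
n=26: moves to 21(W), 19(W), 18(W); every one is W ⇒ L
n=27: moves to 22(W), 20(W), 19(W); every one is W ⇒ L
n=28: moves to 23(W), 21(W), 20(W); every one is W ⇒ L
n=29: moves to 24(W), 22(W), 21(W); every one is W ⇒ L
n=30: moves to 25(W), 23(W), 22(W); every one is W ⇒ L
n=31: can move to 26, which is L ⇒ W
n=32: can move to 27, which is L ⇒ W
n=33: can move to 28, which is L ⇒ W
n=34: can move to 29, which is L ⇒ W
n=35: can move to 30, which is L ⇒ W
n=36: can move to 29, which is L ⇒ W
n=37: can move to 30, which is L ⇒ W
n=38: can move to 30, which is L ⇒ W
n=39: moves to 34(W), 32(W), 31(W); every one is W ⇒ L
n=40: moves to 35(W), 33(W), 32(W); every one is W ⇒ L
n=41: moves to 36(W), 34(W), 33(W); every one is W ⇒ L
n=42: moves to 37(W), 35(W), 34(W); every one is W ⇒ L
n=43: moves to 38(W), 36(W), 35(W); every one is W ⇒ L
n=44: can move to 39, which is L ⇒ W
n=45: can move to 40, which is L ⇒ W
L entries with 1 ≤ n ≤ 45 (n=0 is outside the asked range and is not counted): n = 1, 2, 3, 4, 13, 14, 15, 16, 17, 26, 27, 28, 29, 30, 39, 40, 41, 42, 43; that makes 19.

19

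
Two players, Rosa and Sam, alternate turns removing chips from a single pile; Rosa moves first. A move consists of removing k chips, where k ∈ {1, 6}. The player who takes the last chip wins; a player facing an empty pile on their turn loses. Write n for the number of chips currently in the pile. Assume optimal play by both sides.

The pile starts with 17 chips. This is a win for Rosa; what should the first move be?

Work bottom-up. With no move the player to move loses. Otherwise the position is W if at least one move leads to an L position for the opponent, and L if every move leads to a W.
n=0: no move → L
n=1: →0(L), so W
n=2: →1(W) only, which is W, so L
n=3: →2(L), so W
n=4: →3(W) only, which is W, so L
n=5: →4(L), so W
n=6: →0(L), so W
n=7: →6(W), 1(W) — all W, so L
n=8: →7(L), so W
n=9: →8(W), 3(W) — all W, so L
n=10: →9(L), so W
n=11: →10(W), 5(W) — all W, so L
n=12: →11(L), so W
n=13: →7(L), so W
n=14: →13(W), 8(W) — all W, so L
n=15: →14(L), so W
n=16: →15(W), 10(W) — all W, so L
n=17: →16(L), so W
From 17, the L positions reachable in one move are: 16, 11. Any move reaching one of these is winning.

Remove 1, leaving 16.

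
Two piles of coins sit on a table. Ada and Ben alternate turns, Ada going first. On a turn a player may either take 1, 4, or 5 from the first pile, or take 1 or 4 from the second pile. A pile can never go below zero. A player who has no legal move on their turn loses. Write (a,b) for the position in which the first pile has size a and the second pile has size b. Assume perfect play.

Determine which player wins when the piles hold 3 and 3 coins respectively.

Label each position W (a win for the player to move) or L (a loss). A position with no legal move is L; any other position is W exactly when some move reaches an L, and L when every move reaches a W.
No move ever increases a pile, so every position that can arise here has a ≤ 3 and b ≤ 3; it is enough to label the cells with 0 ≤ a ≤ 3 and 0 ≤ b ≤ 3.
Every move lowers a or b (never raises either), so fill the grid row by row in increasing a, and left to right within a row: each cell's successors are then already labelled.
      b=0  b=1  b=2  b=3
a=0:    L    W    L    W
a=1:    W    L    W    L
a=2:    L    W    L    W
a=3:    W    L    W    L
Cells with no legal move (terminal, hence L): (0,0).
The remaining L cells, each justified by listing all of its moves:
(0,2): →(0,1)(W) only, which is W, so L
(1,1): →(0,1)(W), (1,0)(W) — all W, so L
(1,3): →(0,3)(W), (1,2)(W) — all W, so L
(2,0): →(1,0)(W) only, which is W, so L
(2,2): →(1,2)(W), (2,1)(W) — all W, so L
(3,1): →(2,1)(W), (3,0)(W) — all W, so L
(3,3): →(2,3)(W), (3,2)(W) — all W, so L
Every other cell has at least one move into one of the L cells above, so it is W.
The starting position (3,3) is L: whatever Ada does, the opponent receives a W position.

Ben wins.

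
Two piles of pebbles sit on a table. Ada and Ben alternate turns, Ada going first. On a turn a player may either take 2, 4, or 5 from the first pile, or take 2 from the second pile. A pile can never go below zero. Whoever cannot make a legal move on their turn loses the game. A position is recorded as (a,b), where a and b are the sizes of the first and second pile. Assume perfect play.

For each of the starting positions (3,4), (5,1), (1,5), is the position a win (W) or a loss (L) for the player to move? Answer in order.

Label each position W (a win for the player to move) or L (a loss). A position with no legal move is L; any other position is W exactly when some move reaches an L, and L when every move reaches a W.
No move ever increases a pile, so every position that can arise here has a ≤ 5 and b ≤ 5; it is enough to label the cells with 0 ≤ a ≤ 5 and 0 ≤ b ≤ 5.
Every move lowers a or b (never raises either), so fill the grid row by row in increasing a, and left to right within a row: each cell's successors are then already labelled.
      b=0  b=1  b=2  b=3  b=4  b=5
a=0:    L    L    W    W    L    L
a=1:    L    L    W    W    L    L
a=2:    W    W    L    L    W    W
a=3:    W    W    L    L    W    W
a=4:    W    W    W    W    W    W
a=5:    W    W    W    W    W    W
Cells with no legal move (terminal, hence L): (0,0), (0,1), (1,0), (1,1).
The remaining L cells, each justified by listing all of its moves:
(0,4): the only move is to (0,2)(W), a W ⇒ L
(0,5): the only move is to (0,3)(W), a W ⇒ L
(1,4): the only move is to (1,2)(W), a W ⇒ L
(1,5): the only move is to (1,3)(W), a W ⇒ L
(2,2): moves to (0,2)(W), (2,0)(W); every one is W ⇒ L
(2,3): moves to (0,3)(W), (2,1)(W); every one is W ⇒ L
(3,2): moves to (1,2)(W), (3,0)(W); every one is W ⇒ L
(3,3): moves to (1,3)(W), (3,1)(W); every one is W ⇒ L
Every other cell has at least one move into one of the L cells above, so it is W.
(3,4): the move to (1,4) reaches an L cell, so W
(5,1): the move to (1,1) reaches an L cell, so W
(1,5): one of the L cells justified above, so L

(3,4): W, (5,1): W, (1,5): L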